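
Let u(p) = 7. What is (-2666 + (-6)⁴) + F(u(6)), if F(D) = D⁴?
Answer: 1031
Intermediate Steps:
(-2666 + (-6)⁴) + F(u(6)) = (-2666 + (-6)⁴) + 7⁴ = (-2666 + 1296) + 2401 = -1370 + 2401 = 1031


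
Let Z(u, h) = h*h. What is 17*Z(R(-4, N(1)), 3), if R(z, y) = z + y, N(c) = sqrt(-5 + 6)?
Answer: 153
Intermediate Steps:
N(c) = 1 (N(c) = sqrt(1) = 1)
R(z, y) = y + z
Z(u, h) = h**2
17*Z(R(-4, N(1)), 3) = 17*3**2 = 17*9 = 153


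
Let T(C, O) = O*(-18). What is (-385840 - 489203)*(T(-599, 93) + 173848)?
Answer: -150659653482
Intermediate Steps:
T(C, O) = -18*O
(-385840 - 489203)*(T(-599, 93) + 173848) = (-385840 - 489203)*(-18*93 + 173848) = -875043*(-1674 + 173848) = -875043*172174 = -150659653482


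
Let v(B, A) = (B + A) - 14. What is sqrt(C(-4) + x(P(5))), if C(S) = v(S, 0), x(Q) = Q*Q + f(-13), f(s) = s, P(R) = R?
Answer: I*sqrt(6) ≈ 2.4495*I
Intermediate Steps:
x(Q) = -13 + Q**2 (x(Q) = Q*Q - 13 = Q**2 - 13 = -13 + Q**2)
v(B, A) = -14 + A + B (v(B, A) = (A + B) - 14 = -14 + A + B)
C(S) = -14 + S (C(S) = -14 + 0 + S = -14 + S)
sqrt(C(-4) + x(P(5))) = sqrt((-14 - 4) + (-13 + 5**2)) = sqrt(-18 + (-13 + 25)) = sqrt(-18 + 12) = sqrt(-6) = I*sqrt(6)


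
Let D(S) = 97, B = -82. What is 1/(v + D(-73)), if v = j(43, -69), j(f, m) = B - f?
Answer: -1/28 ≈ -0.035714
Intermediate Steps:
j(f, m) = -82 - f
v = -125 (v = -82 - 1*43 = -82 - 43 = -125)
1/(v + D(-73)) = 1/(-125 + 97) = 1/(-28) = -1/28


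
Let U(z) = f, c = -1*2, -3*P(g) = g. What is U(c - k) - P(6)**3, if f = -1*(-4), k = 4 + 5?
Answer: 12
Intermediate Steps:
P(g) = -g/3
k = 9
c = -2
f = 4
U(z) = 4
U(c - k) - P(6)**3 = 4 - (-1/3*6)**3 = 4 - 1*(-2)**3 = 4 - 1*(-8) = 4 + 8 = 12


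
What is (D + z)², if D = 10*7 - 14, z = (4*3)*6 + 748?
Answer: 767376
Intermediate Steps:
z = 820 (z = 12*6 + 748 = 72 + 748 = 820)
D = 56 (D = 70 - 14 = 56)
(D + z)² = (56 + 820)² = 876² = 767376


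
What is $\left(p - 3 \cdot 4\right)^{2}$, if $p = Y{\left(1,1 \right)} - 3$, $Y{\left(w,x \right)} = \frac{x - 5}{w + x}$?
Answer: $289$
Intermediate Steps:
$Y{\left(w,x \right)} = \frac{-5 + x}{w + x}$
$p = -5$ ($p = \frac{-5 + 1}{1 + 1} - 3 = \frac{1}{2} \left(-4\right) - 3 = -2 - 3 = -5$)
$\left(p - 3 \cdot 4\right)^{2} = \left(-5 - 3 \cdot 4\right)^{2} = \left(-5 - 12\right)^{2} = \left(-17\right)^{2} = 289$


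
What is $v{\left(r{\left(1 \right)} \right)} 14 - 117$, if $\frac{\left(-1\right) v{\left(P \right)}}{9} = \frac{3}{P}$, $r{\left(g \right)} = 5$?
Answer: $- \frac{963}{5} \approx -192.6$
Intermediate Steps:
$v{\left(P \right)} = - \frac{27}{P}$ ($v{\left(P \right)} = - 9 \frac{3}{P} = - \frac{27}{P}$)
$v{\left(r{\left(1 \right)} \right)} 14 - 117 = - \frac{27}{5} \cdot 14 - 117 = \left(-27\right) \frac{1}{5} \cdot 14 - 117 = \left(- \frac{27}{5}\right) 14 - 117 = - \frac{378}{5} - 117 = - \frac{963}{5}$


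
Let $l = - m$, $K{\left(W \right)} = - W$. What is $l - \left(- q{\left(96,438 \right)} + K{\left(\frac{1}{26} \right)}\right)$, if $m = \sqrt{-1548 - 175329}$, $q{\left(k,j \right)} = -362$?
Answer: $- \frac{9411}{26} - 3 i \sqrt{19653} \approx -361.96 - 420.57 i$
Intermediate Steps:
$m = 3 i \sqrt{19653}$ ($m = \sqrt{-176877} = 3 i \sqrt{19653} \approx 420.57 i$)
$l = - 3 i \sqrt{19653} \approx - 420.57 i$
$l - \left(- q{\left(96,438 \right)} + K{\left(\frac{1}{26} \right)}\right) = - 3 i \sqrt{19653} - \left(362 - \frac{1}{26}\right) = - 3 i \sqrt{19653} - \frac{9411}{26} = - \frac{9411}{26} - 3 i \sqrt{19653}$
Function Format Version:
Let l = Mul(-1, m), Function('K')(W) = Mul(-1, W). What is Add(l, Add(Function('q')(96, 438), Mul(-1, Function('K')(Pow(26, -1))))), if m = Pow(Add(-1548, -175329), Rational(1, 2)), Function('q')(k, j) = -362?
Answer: Add(Rational(-9411, 26), Mul(-3, I, Pow(19653, Rational(1, 2)))) ≈ Add(-361.96, Mul(-420.57, I))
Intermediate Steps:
m = Mul(3, I, Pow(19653, Rational(1, 2))) (m = Pow(-176877, Rational(1, 2)) = Mul(3, I, Pow(19653, Rational(1, 2))) ≈ Mul(420.57, I))
l = Mul(-3, I, Pow(19653, Rational(1, 2))) (l = Mul(-1, Mul(3, I, Pow(19653, Rational(1, 2)))) = Mul(-3, I, Pow(19653, Rational(1, 2))) ≈ Mul(-420.57, I))
Add(l, Add(Function('q')(96, 438), Mul(-1, Function('K')(Pow(26, -1))))) = Add(Mul(-3, I, Pow(19653, Rational(1, 2))), Add(-362, Mul(-1, Mul(-1, Pow(26, -1))))) = Add(Mul(-3, I, Pow(19653, Rational(1, 2))), Add(-362, Mul(-1, Mul(-1, Rational(1, 26))))) = Add(Mul(-3, I, Pow(19653, Rational(1, 2))), Add(-362, Mul(-1, Rational(-1, 26)))) = Add(Mul(-3, I, Pow(19653, Rational(1, 2))), Add(-362, Rational(1, 26))) = Add(Mul(-3, I, Pow(19653, Rational(1, 2))), Rational(-9411, 26)) = Add(Rational(-9411, 26), Mul(-3, I, Pow(19653, Rational(1, 2))))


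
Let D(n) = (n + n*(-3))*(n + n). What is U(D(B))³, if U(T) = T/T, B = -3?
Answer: 1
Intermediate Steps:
D(n) = -4*n² (D(n) = (n - 3*n)*(2*n) = (-2*n)*(2*n) = -4*n²)
U(T) = 1
U(D(B))³ = 1³ = 1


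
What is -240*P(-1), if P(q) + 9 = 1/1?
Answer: 1920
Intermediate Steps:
P(q) = -8 (P(q) = -9 + 1/1 = -9 + 1 = -8)
-240*P(-1) = -240*(-8) = 1920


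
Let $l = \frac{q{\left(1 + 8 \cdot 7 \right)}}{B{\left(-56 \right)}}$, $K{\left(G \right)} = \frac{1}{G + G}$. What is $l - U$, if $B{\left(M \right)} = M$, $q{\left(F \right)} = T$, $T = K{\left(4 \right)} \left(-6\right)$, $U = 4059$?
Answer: $- \frac{909213}{224} \approx -4059.0$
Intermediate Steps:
$K{\left(G \right)} = \frac{1}{2 G}$
$T = - \frac{3}{4}$ ($T = \frac{1}{2 \cdot 4} \left(-6\right) = \frac{1}{2} \cdot \frac{1}{4} \left(-6\right) = \frac{1}{8} \left(-6\right) = - \frac{3}{4} \approx -0.75$)
$q{\left(F \right)} = - \frac{3}{4}$
$l = \frac{3}{224}$ ($l = - \frac{3}{4 \left(-56\right)} = \left(- \frac{3}{4}\right) \left(- \frac{1}{56}\right) = \frac{3}{224} \approx 0.013393$)
$l - U = \frac{3}{224} - 4059 = - \frac{909213}{224}$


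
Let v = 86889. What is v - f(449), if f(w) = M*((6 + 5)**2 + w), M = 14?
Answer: 78909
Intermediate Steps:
f(w) = 1694 + 14*w (f(w) = 14*((6 + 5)**2 + w) = 14*(11**2 + w) = 14*(121 + w) = 1694 + 14*w)
v - f(449) = 86889 - (1694 + 14*449) = 86889 - (1694 + 6286) = 86889 - 1*7980 = 86889 - 7980 = 78909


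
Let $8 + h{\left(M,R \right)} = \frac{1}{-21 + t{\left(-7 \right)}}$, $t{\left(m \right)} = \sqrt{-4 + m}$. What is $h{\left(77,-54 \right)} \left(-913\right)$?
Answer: $\frac{3320581}{452} + \frac{913 i \sqrt{11}}{452} \approx 7346.4 + 6.6993 i$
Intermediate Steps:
$h{\left(M,R \right)} = -8 + \frac{1}{-21 + i \sqrt{11}}$ ($h{\left(M,R \right)} = -8 + \frac{1}{-21 + \sqrt{-4 - 7}} = -8 + \frac{1}{-21 + \sqrt{-11}} = -8 + \frac{1}{-21 + i \sqrt{11}}$)
$h{\left(77,-54 \right)} \left(-913\right) = \left(- \frac{3637}{452} - \frac{i \sqrt{11}}{452}\right) \left(-913\right) = \frac{3320581}{452} + \frac{913 i \sqrt{11}}{452}$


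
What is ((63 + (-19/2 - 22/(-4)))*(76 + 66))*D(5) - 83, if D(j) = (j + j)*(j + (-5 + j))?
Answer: 418817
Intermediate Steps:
D(j) = 2*j*(-5 + 2*j) (D(j) = (2*j)*(-5 + 2*j) = 2*j*(-5 + 2*j))
((63 + (-19/2 - 22/(-4)))*(76 + 66))*D(5) - 83 = ((63 + (-19/2 - 22/(-4)))*(76 + 66))*(2*5*(-5 + 2*5)) - 83 = ((63 + (-19*½ - 22*(-¼)))*142)*(2*5*(-5 + 10)) - 83 = ((63 + (-19/2 + 11/2))*142)*(2*5*5) - 83 = ((63 - 4)*142)*50 - 83 = (59*142)*50 - 83 = 8378*50 - 83 = 418900 - 83 = 418817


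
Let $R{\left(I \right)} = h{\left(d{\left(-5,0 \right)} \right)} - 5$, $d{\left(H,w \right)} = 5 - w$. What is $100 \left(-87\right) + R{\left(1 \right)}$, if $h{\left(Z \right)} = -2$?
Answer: $-8707$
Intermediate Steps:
$R{\left(I \right)} = -7$ ($R{\left(I \right)} = -2 - 5 = -7$)
$100 \left(-87\right) + R{\left(1 \right)} = 100 \left(-87\right) - 7 = -8700 - 7 = -8707$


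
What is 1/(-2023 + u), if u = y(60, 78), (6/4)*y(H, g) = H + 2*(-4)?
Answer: -3/5965 ≈ -0.00050293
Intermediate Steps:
y(H, g) = -16/3 + 2*H/3 (y(H, g) = 2*(H + 2*(-4))/3 = 2*(H - 8)/3 = 2*(-8 + H)/3 = -16/3 + 2*H/3)
u = 104/3 (u = -16/3 + (⅔)*60 = -16/3 + 40 = 104/3 ≈ 34.667)
1/(-2023 + u) = 1/(-2023 + 104/3) = 1/(-5965/3) = -3/5965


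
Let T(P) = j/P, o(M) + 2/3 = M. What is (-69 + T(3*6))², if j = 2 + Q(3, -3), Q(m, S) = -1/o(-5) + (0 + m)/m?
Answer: 1368900/289 ≈ 4736.7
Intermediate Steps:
o(M) = -⅔ + M
Q(m, S) = 20/17 (Q(m, S) = -1/(-⅔ - 5) + (0 + m)/m = -1/(-17/3) + m/m = -1*(-3/17) + 1 = 3/17 + 1 = 20/17)
j = 54/17 (j = 2 + 20/17 = 54/17 ≈ 3.1765)
T(P) = 54/(17*P)
(-69 + T(3*6))² = (-69 + 54/(17*((3*6))))² = (-69 + (54/17)/18)² = (-69 + (54/17)*(1/18))² = (-69 + 3/17)² = (-1170/17)² = 1368900/289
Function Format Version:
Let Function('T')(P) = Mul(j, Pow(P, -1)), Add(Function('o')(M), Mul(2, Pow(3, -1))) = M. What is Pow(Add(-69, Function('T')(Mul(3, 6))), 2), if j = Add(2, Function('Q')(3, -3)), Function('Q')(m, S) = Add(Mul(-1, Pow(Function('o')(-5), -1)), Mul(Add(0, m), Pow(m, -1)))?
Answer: Rational(1368900, 289) ≈ 4736.7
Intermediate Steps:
Function('o')(M) = Add(Rational(-2, 3), M)
Function('Q')(m, S) = Rational(20, 17) (Function('Q')(m, S) = Add(Mul(-1, Pow(Add(Rational(-2, 3), -5), -1)), Mul(Add(0, m), Pow(m, -1))) = Add(Mul(-1, Pow(Rational(-17, 3), -1)), Mul(m, Pow(m, -1))) = Add(Mul(-1, Rational(-3, 17)), 1) = Add(Rational(3, 17), 1) = Rational(20, 17))
j = Rational(54, 17) (j = Add(2, Rational(20, 17)) = Rational(54, 17) ≈ 3.1765)
Function('T')(P) = Mul(Rational(54, 17), Pow(P, -1))
Pow(Add(-69, Function('T')(Mul(3, 6))), 2) = Pow(Add(-69, Mul(Rational(54, 17), Pow(Mul(3, 6), -1))), 2) = Pow(Add(-69, Mul(Rational(54, 17), Pow(18, -1))), 2) = Pow(Add(-69, Mul(Rational(54, 17), Rational(1, 18))), 2) = Pow(Add(-69, Rational(3, 17)), 2) = Pow(Rational(-1170, 17), 2) = Rational(1368900, 289)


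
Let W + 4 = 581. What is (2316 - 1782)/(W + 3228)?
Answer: 534/3805 ≈ 0.14034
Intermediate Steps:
W = 577 (W = -4 + 581 = 577)
(2316 - 1782)/(W + 3228) = (2316 - 1782)/(577 + 3228) = 534/3805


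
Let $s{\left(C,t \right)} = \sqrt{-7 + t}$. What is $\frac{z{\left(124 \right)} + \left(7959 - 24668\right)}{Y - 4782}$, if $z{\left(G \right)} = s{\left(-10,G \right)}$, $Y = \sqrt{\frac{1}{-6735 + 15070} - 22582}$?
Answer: $\frac{221995606910}{63596344503} - \frac{13285990 \sqrt{13}}{21198781501} - \frac{i \sqrt{2266075899555}}{21198781501} + \frac{16709 i \sqrt{174313530735}}{63596344503} \approx 3.4884 + 0.10962 i$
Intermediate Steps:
$Y = \frac{3 i \sqrt{174313530735}}{8335}$ ($Y = \sqrt{\frac{1}{8335} - 22582} = \sqrt{- \frac{188220969}{8335}} = \frac{3 i \sqrt{174313530735}}{8335} \approx 150.27 i$)
$z{\left(G \right)} = \sqrt{-7 + G}$
$\frac{z{\left(124 \right)} + \left(7959 - 24668\right)}{Y - 4782} = \frac{\sqrt{-7 + 124} + \left(7959 - 24668\right)}{\frac{3 i \sqrt{174313530735}}{8335} - 4782} = \frac{\sqrt{117} + \left(7959 - 24668\right)}{-4782 + \frac{3 i \sqrt{174313530735}}{8335}} = \frac{3 \sqrt{13} - 16709}{-4782 + \frac{3 i \sqrt{174313530735}}{8335}} = \frac{-16709 + 3 \sqrt{13}}{-4782 + \frac{3 i \sqrt{174313530735}}{8335}}$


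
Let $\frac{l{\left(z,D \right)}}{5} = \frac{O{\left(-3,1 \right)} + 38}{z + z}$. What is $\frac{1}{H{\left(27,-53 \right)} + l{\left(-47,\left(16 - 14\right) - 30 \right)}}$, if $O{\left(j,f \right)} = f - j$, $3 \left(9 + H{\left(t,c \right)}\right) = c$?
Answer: $- \frac{141}{4075} \approx -0.034601$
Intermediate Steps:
$H{\left(t,c \right)} = -9 + \frac{c}{3}$
$l{\left(z,D \right)} = \frac{105}{z}$ ($l{\left(z,D \right)} = 5 \frac{\left(1 - -3\right) + 38}{z + z} = 5 \frac{\left(1 + 3\right) + 38}{2 z} = 5 \left(4 + 38\right) \frac{1}{2 z} = 5 \cdot 42 \frac{1}{2 z} = 5 \frac{21}{z} = \frac{105}{z}$)
$\frac{1}{H{\left(27,-53 \right)} + l{\left(-47,\left(16 - 14\right) - 30 \right)}} = \frac{1}{\left(-9 + \frac{1}{3} \left(-53\right)\right) + \frac{105}{-47}} = \frac{1}{\left(-9 - \frac{53}{3}\right) + 105 \left(- \frac{1}{47}\right)} = \frac{1}{- \frac{80}{3} - \frac{105}{47}} = \frac{1}{- \frac{4075}{141}} = - \frac{141}{4075}$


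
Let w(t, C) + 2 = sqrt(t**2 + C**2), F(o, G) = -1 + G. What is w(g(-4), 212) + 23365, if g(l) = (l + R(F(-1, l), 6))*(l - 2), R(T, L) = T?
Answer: 23363 + 2*sqrt(11965) ≈ 23582.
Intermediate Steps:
g(l) = (-1 + 2*l)*(-2 + l) (g(l) = (l + (-1 + l))*(l - 2) = (-1 + 2*l)*(-2 + l))
w(t, C) = -2 + sqrt(C**2 + t**2) (w(t, C) = -2 + sqrt(t**2 + C**2) = -2 + sqrt(C**2 + t**2))
w(g(-4), 212) + 23365 = (-2 + sqrt(212**2 + (2 - 5*(-4) + 2*(-4)**2)**2)) + 23365 = (-2 + sqrt(44944 + (2 + 20 + 2*16)**2)) + 23365 = (-2 + sqrt(44944 + (2 + 20 + 32)**2)) + 23365 = (-2 + sqrt(44944 + 54**2)) + 23365 = (-2 + sqrt(44944 + 2916)) + 23365 = (-2 + sqrt(47860)) + 23365 = (-2 + 2*sqrt(11965)) + 23365 = 23363 + 2*sqrt(11965)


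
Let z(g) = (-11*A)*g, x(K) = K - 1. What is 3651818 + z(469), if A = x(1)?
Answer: 3651818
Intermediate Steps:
x(K) = -1 + K
A = 0 (A = -1 + 1 = 0)
z(g) = 0 (z(g) = (-11*0)*g = 0*g = 0)
3651818 + z(469) = 3651818 + 0 = 3651818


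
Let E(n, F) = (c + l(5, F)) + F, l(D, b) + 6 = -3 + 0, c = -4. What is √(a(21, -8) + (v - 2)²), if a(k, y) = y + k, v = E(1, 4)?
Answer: √134 ≈ 11.576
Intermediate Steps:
l(D, b) = -9 (l(D, b) = -6 + (-3 + 0) = -6 - 3 = -9)
E(n, F) = -13 + F (E(n, F) = (-4 - 9) + F = -13 + F)
v = -9 (v = -13 + 4 = -9)
a(k, y) = k + y
√(a(21, -8) + (v - 2)²) = √((21 - 8) + (-9 - 2)²) = √(13 + (-11)²) = √(13 + 121) = √134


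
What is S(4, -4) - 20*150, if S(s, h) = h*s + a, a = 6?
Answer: -3010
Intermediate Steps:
S(s, h) = 6 + h*s (S(s, h) = h*s + 6 = 6 + h*s)
S(4, -4) - 20*150 = (6 - 4*4) - 20*150 = (6 - 16) - 3000 = -10 - 3000 = -3010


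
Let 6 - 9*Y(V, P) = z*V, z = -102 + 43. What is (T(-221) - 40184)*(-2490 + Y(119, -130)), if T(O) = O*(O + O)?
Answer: -294830578/3 ≈ -9.8277e+7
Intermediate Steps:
z = -59
T(O) = 2*O² (T(O) = O*(2*O) = 2*O²)
Y(V, P) = ⅔ + 59*V/9 (Y(V, P) = ⅔ - (-59)*V/9 = ⅔ + 59*V/9)
(T(-221) - 40184)*(-2490 + Y(119, -130)) = (2*(-221)² - 40184)*(-2490 + (⅔ + (59/9)*119)) = (2*48841 - 40184)*(-2490 + (⅔ + 7021/9)) = (97682 - 40184)*(-2490 + 7027/9) = 57498*(-15383/9) = -294830578/3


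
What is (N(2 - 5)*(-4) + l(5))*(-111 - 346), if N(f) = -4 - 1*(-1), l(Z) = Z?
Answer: -7769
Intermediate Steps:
N(f) = -3 (N(f) = -4 + 1 = -3)
(N(2 - 5)*(-4) + l(5))*(-111 - 346) = (-3*(-4) + 5)*(-111 - 346) = (12 + 5)*(-457) = 17*(-457) = -7769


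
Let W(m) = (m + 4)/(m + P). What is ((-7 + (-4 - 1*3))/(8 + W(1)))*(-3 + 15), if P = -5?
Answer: -224/9 ≈ -24.889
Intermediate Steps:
W(m) = (4 + m)/(-5 + m) (W(m) = (m + 4)/(m - 5) = (4 + m)/(-5 + m))
((-7 + (-4 - 1*3))/(8 + W(1)))*(-3 + 15) = ((-7 + (-4 - 1*3))/(8 + (4 + 1)/(-5 + 1)))*(-3 + 15) = ((-7 + (-4 - 3))/(8 + 5/(-4)))*12 = ((-7 - 7)/(8 - 1/4*5))*12 = -14/(8 - 5/4)*12 = -14/27/4*12 = -14*4/27*12 = -56/27*12 = -224/9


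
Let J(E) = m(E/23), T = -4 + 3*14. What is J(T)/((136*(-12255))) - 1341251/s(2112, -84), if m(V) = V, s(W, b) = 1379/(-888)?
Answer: 1201488139195261/1391107620 ≈ 8.6369e+5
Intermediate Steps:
s(W, b) = -1379/888 (s(W, b) = 1379*(-1/888) = -1379/888)
T = 38 (T = -4 + 42 = 38)
J(E) = E/23
J(T)/((136*(-12255))) - 1341251/s(2112, -84) = ((1/23)*38)/((136*(-12255))) - 1341251/(-1379/888) = (38/23)/(-1666680) - 1341251*(-888/1379) = (38/23)*(-1/1666680) + 1191030888/1379 = -1/1008780 + 1191030888/1379 = 1201488139195261/1391107620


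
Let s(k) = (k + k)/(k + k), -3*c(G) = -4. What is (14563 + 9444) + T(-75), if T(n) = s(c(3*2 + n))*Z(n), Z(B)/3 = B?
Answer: 23782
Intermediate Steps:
Z(B) = 3*B
c(G) = 4/3 (c(G) = -⅓*(-4) = 4/3)
s(k) = 1 (s(k) = (2*k)/((2*k)) = (2*k)*(1/(2*k)) = 1)
T(n) = 3*n (T(n) = 1*(3*n) = 3*n)
(14563 + 9444) + T(-75) = (14563 + 9444) + 3*(-75) = 24007 - 225 = 23782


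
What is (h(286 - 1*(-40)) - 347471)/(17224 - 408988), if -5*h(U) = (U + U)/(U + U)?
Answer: 434339/489705 ≈ 0.88694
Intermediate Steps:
h(U) = -1/5 (h(U) = -(U + U)/(5*(U + U)) = -2*U/(5*(2*U)) = -2*U*1/(2*U)/5 = -1/5*1 = -1/5)
(h(286 - 1*(-40)) - 347471)/(17224 - 408988) = (-1/5 - 347471)/(17224 - 408988) = -1737356/5/(-391764) = -1737356/5*(-1/391764) = 434339/489705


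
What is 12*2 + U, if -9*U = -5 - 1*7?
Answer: 76/3 ≈ 25.333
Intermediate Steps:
U = 4/3 (U = -(-5 - 1*7)/9 = -(-5 - 7)/9 = -⅑*(-12) = 4/3 ≈ 1.3333)
12*2 + U = 12*2 + 4/3 = 24 + 4/3 = 76/3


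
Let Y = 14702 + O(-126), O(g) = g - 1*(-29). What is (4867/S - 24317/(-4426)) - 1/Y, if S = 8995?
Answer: 701828760823/116290472270 ≈ 6.0351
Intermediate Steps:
O(g) = 29 + g (O(g) = g + 29 = 29 + g)
Y = 14605 (Y = 14702 + (29 - 126) = 14702 - 97 = 14605)
(4867/S - 24317/(-4426)) - 1/Y = (4867/8995 - 24317/(-4426)) - 1/14605 = (4867*(1/8995) - 24317*(-1/4426)) - 1*1/14605 = (4867/8995 + 24317/4426) - 1/14605 = 240272757/39811870 - 1/14605 = 701828760823/116290472270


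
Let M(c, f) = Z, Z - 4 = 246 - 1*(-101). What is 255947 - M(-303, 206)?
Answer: 255596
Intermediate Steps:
Z = 351 (Z = 4 + (246 - 1*(-101)) = 4 + (246 + 101) = 4 + 347 = 351)
M(c, f) = 351
255947 - M(-303, 206) = 255947 - 1*351 = 255947 - 351 = 255596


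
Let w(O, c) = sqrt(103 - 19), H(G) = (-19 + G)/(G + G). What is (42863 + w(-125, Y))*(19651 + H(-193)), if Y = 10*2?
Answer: 162568600387/193 + 7585498*sqrt(21)/193 ≈ 8.4250e+8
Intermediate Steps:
Y = 20
H(G) = (-19 + G)/(2*G) (H(G) = (-19 + G)/((2*G)) = (-19 + G)*(1/(2*G)) = (-19 + G)/(2*G))
w(O, c) = 2*sqrt(21) (w(O, c) = sqrt(84) = 2*sqrt(21))
(42863 + w(-125, Y))*(19651 + H(-193)) = (42863 + 2*sqrt(21))*(19651 + (1/2)*(-19 - 193)/(-193)) = (42863 + 2*sqrt(21))*(19651 + (1/2)*(-1/193)*(-212)) = (42863 + 2*sqrt(21))*(19651 + 106/193) = (42863 + 2*sqrt(21))*(3792749/193) = 162568600387/193 + 7585498*sqrt(21)/193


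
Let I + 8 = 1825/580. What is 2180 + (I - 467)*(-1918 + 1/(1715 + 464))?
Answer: 229306160455/252764 ≈ 9.0720e+5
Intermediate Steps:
I = -563/116 (I = -8 + 1825/580 = -8 + 1825*(1/580) = -8 + 365/116 = -563/116 ≈ -4.8534)
2180 + (I - 467)*(-1918 + 1/(1715 + 464)) = 2180 + (-563/116 - 467)*(-1918 + 1/(1715 + 464)) = 2180 - 54735*(-1918 + 1/2179)/116 = 2180 - 54735/116*(-4179321/2179) = 2180 + 228755134935/252764 = 229306160455/252764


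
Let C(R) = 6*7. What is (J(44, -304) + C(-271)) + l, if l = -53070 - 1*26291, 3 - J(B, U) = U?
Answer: -79012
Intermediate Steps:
J(B, U) = 3 - U
C(R) = 42
l = -79361 (l = -53070 - 26291 = -79361)
(J(44, -304) + C(-271)) + l = ((3 - 1*(-304)) + 42) - 79361 = ((3 + 304) + 42) - 79361 = (307 + 42) - 79361 = 349 - 79361 = -79012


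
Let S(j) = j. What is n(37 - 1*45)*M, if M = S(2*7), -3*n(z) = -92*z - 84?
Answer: -9128/3 ≈ -3042.7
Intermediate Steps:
n(z) = 28 + 92*z/3 (n(z) = -(-92*z - 84)/3 = -(-84 - 92*z)/3 = 28 + 92*z/3)
M = 14 (M = 2*7 = 14)
n(37 - 1*45)*M = (28 + 92*(37 - 1*45)/3)*14 = (28 + 92*(37 - 45)/3)*14 = (28 + (92/3)*(-8))*14 = (28 - 736/3)*14 = -652/3*14 = -9128/3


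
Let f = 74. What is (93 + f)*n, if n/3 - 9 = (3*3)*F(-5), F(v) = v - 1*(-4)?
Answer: 0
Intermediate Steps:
F(v) = 4 + v (F(v) = v + 4 = 4 + v)
n = 0 (n = 27 + 3*((3*3)*(4 - 5)) = 27 + 3*(9*(-1)) = 27 + 3*(-9) = 27 - 27 = 0)
(93 + f)*n = (93 + 74)*0 = 167*0 = 0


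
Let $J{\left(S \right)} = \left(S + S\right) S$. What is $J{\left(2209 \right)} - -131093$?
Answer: $9890455$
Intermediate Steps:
$J{\left(S \right)} = 2 S^{2}$ ($J{\left(S \right)} = 2 S S = 2 S^{2}$)
$J{\left(2209 \right)} - -131093 = 2 \cdot 2209^{2} - -131093 = 2 \cdot 4879681 + 131093 = 9759362 + 131093 = 9890455$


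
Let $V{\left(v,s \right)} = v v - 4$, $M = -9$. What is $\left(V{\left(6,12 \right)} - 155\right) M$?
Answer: $1107$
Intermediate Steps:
$V{\left(v,s \right)} = -4 + v^{2}$ ($V{\left(v,s \right)} = v^{2} - 4 = -4 + v^{2}$)
$\left(V{\left(6,12 \right)} - 155\right) M = \left(\left(-4 + 6^{2}\right) - 155\right) \left(-9\right) = \left(\left(-4 + 36\right) - 155\right) \left(-9\right) = \left(32 - 155\right) \left(-9\right) = \left(-123\right) \left(-9\right) = 1107$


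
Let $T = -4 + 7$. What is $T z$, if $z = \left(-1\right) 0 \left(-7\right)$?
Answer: $0$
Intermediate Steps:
$T = 3$
$z = 0$ ($z = 0 \left(-7\right) = 0$)
$T z = 3 \cdot 0 = 0$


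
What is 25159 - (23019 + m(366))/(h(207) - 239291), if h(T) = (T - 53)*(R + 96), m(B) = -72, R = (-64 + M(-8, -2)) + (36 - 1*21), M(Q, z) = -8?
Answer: 5869240262/233285 ≈ 25159.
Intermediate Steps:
R = -57 (R = (-64 - 8) + (36 - 1*21) = -72 + (36 - 21) = -72 + 15 = -57)
h(T) = -2067 + 39*T (h(T) = (T - 53)*(-57 + 96) = (-53 + T)*39 = -2067 + 39*T)
25159 - (23019 + m(366))/(h(207) - 239291) = 25159 - (23019 - 72)/((-2067 + 39*207) - 239291) = 25159 - 22947/((-2067 + 8073) - 239291) = 25159 - 22947/(6006 - 239291) = 25159 - 22947/(-233285) = 25159 - 22947*(-1)/233285 = 25159 - 1*(-22947/233285) = 25159 + 22947/233285 = 5869240262/233285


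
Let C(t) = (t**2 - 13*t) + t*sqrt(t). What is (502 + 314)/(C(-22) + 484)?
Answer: 23256/35981 + 408*I*sqrt(22)/35981 ≈ 0.64634 + 0.053186*I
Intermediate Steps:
C(t) = t**2 + t**(3/2) - 13*t (C(t) = (t**2 - 13*t) + t**(3/2) = t**2 + t**(3/2) - 13*t)
(502 + 314)/(C(-22) + 484) = (502 + 314)/(((-22)**2 + (-22)**(3/2) - 13*(-22)) + 484) = 816/((484 - 22*I*sqrt(22) + 286) + 484) = 816/((770 - 22*I*sqrt(22)) + 484) = 816/(1254 - 22*I*sqrt(22))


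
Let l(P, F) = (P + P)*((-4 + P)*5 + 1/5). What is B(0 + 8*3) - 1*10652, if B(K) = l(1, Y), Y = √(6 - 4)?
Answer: -53408/5 ≈ -10682.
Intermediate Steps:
Y = √2 ≈ 1.4142
l(P, F) = 2*P*(-99/5 + 5*P) (l(P, F) = (2*P)*((-20 + 5*P) + ⅕) = (2*P)*(-99/5 + 5*P) = 2*P*(-99/5 + 5*P))
B(K) = -148/5 (B(K) = (⅖)*1*(-99 + 25*1) = (⅖)*1*(-99 + 25) = (⅖)*1*(-74) = -148/5)
B(0 + 8*3) - 1*10652 = -148/5 - 1*10652 = -148/5 - 10652 = -53408/5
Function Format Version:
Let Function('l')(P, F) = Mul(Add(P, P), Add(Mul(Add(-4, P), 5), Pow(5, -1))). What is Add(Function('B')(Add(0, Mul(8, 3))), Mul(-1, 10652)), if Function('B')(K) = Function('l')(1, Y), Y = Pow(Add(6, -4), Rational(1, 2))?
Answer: Rational(-53408, 5) ≈ -10682.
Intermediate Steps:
Y = Pow(2, Rational(1, 2)) ≈ 1.4142
Function('l')(P, F) = Mul(2, P, Add(Rational(-99, 5), Mul(5, P))) (Function('l')(P, F) = Mul(Mul(2, P), Add(Add(-20, Mul(5, P)), Rational(1, 5))) = Mul(Mul(2, P), Add(Rational(-99, 5), Mul(5, P))) = Mul(2, P, Add(Rational(-99, 5), Mul(5, P))))
Function('B')(K) = Rational(-148, 5) (Function('B')(K) = Mul(Rational(2, 5), 1, Add(-99, Mul(25, 1))) = Mul(Rational(2, 5), 1, Add(-99, 25)) = Mul(Rational(2, 5), 1, -74) = Rational(-148, 5))
Add(Function('B')(Add(0, Mul(8, 3))), Mul(-1, 10652)) = Add(Rational(-148, 5), Mul(-1, 10652)) = Add(Rational(-148, 5), -10652) = Rational(-53408, 5)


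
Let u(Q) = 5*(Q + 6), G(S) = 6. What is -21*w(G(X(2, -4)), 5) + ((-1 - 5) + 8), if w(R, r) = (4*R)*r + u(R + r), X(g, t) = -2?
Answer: -4303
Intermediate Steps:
u(Q) = 30 + 5*Q (u(Q) = 5*(6 + Q) = 30 + 5*Q)
w(R, r) = 30 + 5*R + 5*r + 4*R*r (w(R, r) = (4*R)*r + (30 + 5*(R + r)) = 4*R*r + (30 + (5*R + 5*r)) = 4*R*r + (30 + 5*R + 5*r) = 30 + 5*R + 5*r + 4*R*r)
-21*w(G(X(2, -4)), 5) + ((-1 - 5) + 8) = -21*(30 + 5*6 + 5*5 + 4*6*5) + ((-1 - 5) + 8) = -21*(30 + 30 + 25 + 120) + (-6 + 8) = -21*205 + 2 = -4305 + 2 = -4303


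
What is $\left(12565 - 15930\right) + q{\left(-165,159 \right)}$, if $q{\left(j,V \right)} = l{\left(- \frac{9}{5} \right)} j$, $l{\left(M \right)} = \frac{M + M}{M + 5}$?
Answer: $- \frac{25435}{8} \approx -3179.4$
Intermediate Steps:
$l{\left(M \right)} = \frac{2 M}{5 + M}$
$q{\left(j,V \right)} = - \frac{9 j}{8}$ ($q{\left(j,V \right)} = \frac{2 \left(- \frac{9}{5}\right)}{5 - \frac{9}{5}} j = \frac{2 \left(\left(-9\right) \frac{1}{5}\right)}{5 - \frac{9}{5}} j = 2 \left(- \frac{9}{5}\right) \frac{1}{5 - \frac{9}{5}} j = 2 \left(- \frac{9}{5}\right) \frac{1}{\frac{16}{5}} j = 2 \left(- \frac{9}{5}\right) \frac{5}{16} j = - \frac{9 j}{8}$)
$\left(12565 - 15930\right) + q{\left(-165,159 \right)} = \left(12565 - 15930\right) - - \frac{1485}{8} = -3365 + \frac{1485}{8} = - \frac{25435}{8}$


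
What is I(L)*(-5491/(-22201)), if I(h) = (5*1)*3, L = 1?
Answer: 82365/22201 ≈ 3.7100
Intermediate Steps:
I(h) = 15 (I(h) = 5*3 = 15)
I(L)*(-5491/(-22201)) = 15*(-5491/(-22201)) = 15*(-5491*(-1/22201)) = 15*(5491/22201) = 82365/22201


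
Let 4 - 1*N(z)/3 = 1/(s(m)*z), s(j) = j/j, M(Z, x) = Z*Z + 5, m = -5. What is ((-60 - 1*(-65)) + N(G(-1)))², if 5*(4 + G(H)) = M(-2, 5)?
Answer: 40804/121 ≈ 337.22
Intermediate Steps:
M(Z, x) = 5 + Z² (M(Z, x) = Z² + 5 = 5 + Z²)
s(j) = 1
G(H) = -11/5 (G(H) = -4 + (5 + (-2)²)/5 = -4 + (5 + 4)/5 = -4 + (⅕)*9 = -4 + 9/5 = -11/5)
N(z) = 12 - 3/z (N(z) = 12 - 3/(1*z) = 12 - 3/z)
((-60 - 1*(-65)) + N(G(-1)))² = ((-60 - 1*(-65)) + (12 - 3/(-11/5)))² = ((-60 + 65) + (12 - 3*(-5/11)))² = (5 + (12 + 15/11))² = (5 + 147/11)² = (202/11)² = 40804/121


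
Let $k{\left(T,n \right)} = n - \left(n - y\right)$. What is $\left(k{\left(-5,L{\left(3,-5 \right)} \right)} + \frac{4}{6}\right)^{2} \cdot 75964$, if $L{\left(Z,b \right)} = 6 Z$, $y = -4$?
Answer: $\frac{7596400}{9} \approx 8.4404 \cdot 10^{5}$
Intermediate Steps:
$k{\left(T,n \right)} = -4$ ($k{\left(T,n \right)} = n - \left(4 + n\right) = -4$)
$\left(k{\left(-5,L{\left(3,-5 \right)} \right)} + \frac{4}{6}\right)^{2} \cdot 75964 = \left(-4 + \frac{4}{6}\right)^{2} \cdot 75964 = \left(-4 + 4 \cdot \frac{1}{6}\right)^{2} \cdot 75964 = \left(-4 + \frac{2}{3}\right)^{2} \cdot 75964 = \left(- \frac{10}{3}\right)^{2} \cdot 75964 = \frac{100}{9} \cdot 75964 = \frac{7596400}{9}$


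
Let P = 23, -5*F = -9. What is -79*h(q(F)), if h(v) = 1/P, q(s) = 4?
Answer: -79/23 ≈ -3.4348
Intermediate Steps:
F = 9/5 (F = -⅕*(-9) = 9/5 ≈ 1.8000)
h(v) = 1/23
-79*h(q(F)) = -79*1/23 = -79/23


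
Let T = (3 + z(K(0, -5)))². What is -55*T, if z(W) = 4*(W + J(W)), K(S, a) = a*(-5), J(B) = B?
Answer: -2266495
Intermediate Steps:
K(S, a) = -5*a
z(W) = 8*W (z(W) = 4*(W + W) = 4*(2*W) = 8*W)
T = 41209 (T = (3 + 8*(-5*(-5)))² = (3 + 8*25)² = (3 + 200)² = 203² = 41209)
-55*T = -55*41209 = -2266495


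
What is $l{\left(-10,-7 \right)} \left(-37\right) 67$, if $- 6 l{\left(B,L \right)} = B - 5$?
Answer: $- \frac{12395}{2} \approx -6197.5$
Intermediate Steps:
$l{\left(B,L \right)} = \frac{5}{6} - \frac{B}{6}$ ($l{\left(B,L \right)} = - \frac{B - 5}{6} = - \frac{-5 + B}{6} = \frac{5}{6} - \frac{B}{6}$)
$l{\left(-10,-7 \right)} \left(-37\right) 67 = \left(\frac{5}{6} - - \frac{5}{3}\right) \left(-37\right) 67 = \left(\frac{5}{6} + \frac{5}{3}\right) \left(-37\right) 67 = \frac{5}{2} \left(-37\right) 67 = \left(- \frac{185}{2}\right) 67 = - \frac{12395}{2}$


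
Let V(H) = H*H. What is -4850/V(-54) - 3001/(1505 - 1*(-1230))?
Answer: -11007833/3987630 ≈ -2.7605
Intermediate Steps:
V(H) = H**2
-4850/V(-54) - 3001/(1505 - 1*(-1230)) = -4850/((-54)**2) - 3001/(1505 - 1*(-1230)) = -4850/2916 - 3001/(1505 + 1230) = -4850*1/2916 - 3001/2735 = -2425/1458 - 3001*1/2735 = -2425/1458 - 3001/2735 = -11007833/3987630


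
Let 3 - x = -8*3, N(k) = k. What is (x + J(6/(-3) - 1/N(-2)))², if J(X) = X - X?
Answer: 729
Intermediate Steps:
J(X) = 0
x = 27 (x = 3 - (-8)*3 = 3 - 1*(-24) = 3 + 24 = 27)
(x + J(6/(-3) - 1/N(-2)))² = (27 + 0)² = 27² = 729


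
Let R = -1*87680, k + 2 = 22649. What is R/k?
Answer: -87680/22647 ≈ -3.8716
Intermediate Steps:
k = 22647 (k = -2 + 22649 = 22647)
R = -87680
R/k = -87680/22647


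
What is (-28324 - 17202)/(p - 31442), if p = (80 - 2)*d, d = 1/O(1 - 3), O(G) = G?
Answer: 45526/31481 ≈ 1.4461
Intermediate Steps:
d = -½ (d = 1/(1 - 3) = 1/(-2) = -½ ≈ -0.50000)
p = -39 (p = (80 - 2)*(-½) = 78*(-½) = -39)
(-28324 - 17202)/(p - 31442) = (-28324 - 17202)/(-39 - 31442) = -45526/(-31481) = -45526*(-1/31481) = 45526/31481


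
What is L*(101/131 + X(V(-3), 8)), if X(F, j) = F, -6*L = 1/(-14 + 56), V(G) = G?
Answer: 73/8253 ≈ 0.0088453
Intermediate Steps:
L = -1/252 (L = -1/(6*(-14 + 56)) = -1/6/42 = -1/6*1/42 = -1/252 ≈ -0.0039683)
L*(101/131 + X(V(-3), 8)) = -(101/131 - 3)/252 = -1/252*(-292/131) = 73/8253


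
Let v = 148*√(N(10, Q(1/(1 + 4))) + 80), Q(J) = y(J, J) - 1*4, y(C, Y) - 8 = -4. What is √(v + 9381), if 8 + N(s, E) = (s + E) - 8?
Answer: √(9381 + 148*√74) ≈ 103.22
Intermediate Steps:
y(C, Y) = 4 (y(C, Y) = 8 - 4 = 4)
Q(J) = 0 (Q(J) = 4 - 1*4 = 4 - 4 = 0)
N(s, E) = -16 + E + s (N(s, E) = -8 + ((s + E) - 8) = -8 + ((E + s) - 8) = -8 + (-8 + E + s) = -16 + E + s)
v = 148*√74 (v = 148*√((-16 + 0 + 10) + 80) = 148*√(-6 + 80) = 148*√74 ≈ 1273.1)
√(v + 9381) = √(148*√74 + 9381) = √(9381 + 148*√74)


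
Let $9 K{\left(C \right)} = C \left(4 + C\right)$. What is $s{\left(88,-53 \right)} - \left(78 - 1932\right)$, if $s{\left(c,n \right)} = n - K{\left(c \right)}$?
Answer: $\frac{8113}{9} \approx 901.44$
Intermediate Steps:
$K{\left(C \right)} = \frac{C \left(4 + C\right)}{9}$
$s{\left(c,n \right)} = n - \frac{c \left(4 + c\right)}{9}$
$s{\left(88,-53 \right)} - \left(78 - 1932\right) = \left(-53 - \frac{88 \left(4 + 88\right)}{9}\right) - \left(78 - 1932\right) = \left(-53 - \frac{88}{9} \cdot 92\right) - \left(78 - 1932\right) = \left(-53 - \frac{8096}{9}\right) - -1854 = - \frac{8573}{9} + 1854 = \frac{8113}{9}$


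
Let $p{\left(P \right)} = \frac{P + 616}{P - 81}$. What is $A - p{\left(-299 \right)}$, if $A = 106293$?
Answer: $\frac{40391657}{380} \approx 1.0629 \cdot 10^{5}$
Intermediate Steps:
$p{\left(P \right)} = \frac{616 + P}{-81 + P}$
$A - p{\left(-299 \right)} = 106293 - \frac{616 - 299}{-81 - 299} = 106293 - \frac{1}{-380} \cdot 317 = 106293 - \left(- \frac{1}{380}\right) 317 = 106293 - - \frac{317}{380} = 106293 + \frac{317}{380} = \frac{40391657}{380}$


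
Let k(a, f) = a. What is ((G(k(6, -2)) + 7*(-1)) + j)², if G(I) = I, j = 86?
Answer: 7225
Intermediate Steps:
((G(k(6, -2)) + 7*(-1)) + j)² = ((6 + 7*(-1)) + 86)² = ((6 - 7) + 86)² = (-1 + 86)² = 85² = 7225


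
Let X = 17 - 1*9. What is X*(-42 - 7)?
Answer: -392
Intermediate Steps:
X = 8 (X = 17 - 9 = 8)
X*(-42 - 7) = 8*(-42 - 7) = 8*(-49) = -392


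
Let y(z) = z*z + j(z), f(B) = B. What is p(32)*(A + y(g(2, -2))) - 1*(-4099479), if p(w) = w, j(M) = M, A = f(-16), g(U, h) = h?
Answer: 4099031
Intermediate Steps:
A = -16
y(z) = z + z**2 (y(z) = z*z + z = z**2 + z = z + z**2)
p(32)*(A + y(g(2, -2))) - 1*(-4099479) = 32*(-16 - 2*(1 - 2)) - 1*(-4099479) = 32*(-16 - 2*(-1)) + 4099479 = 32*(-16 + 2) + 4099479 = 32*(-14) + 4099479 = -448 + 4099479 = 4099031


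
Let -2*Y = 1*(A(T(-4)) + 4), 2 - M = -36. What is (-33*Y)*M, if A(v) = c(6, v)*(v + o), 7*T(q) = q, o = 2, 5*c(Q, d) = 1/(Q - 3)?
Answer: 17974/7 ≈ 2567.7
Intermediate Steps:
M = 38 (M = 2 - 1*(-36) = 2 + 36 = 38)
c(Q, d) = 1/(5*(-3 + Q)) (c(Q, d) = 1/(5*(Q - 3)) = 1/(5*(-3 + Q)))
T(q) = q/7
A(v) = 2/15 + v/15 (A(v) = (1/(5*(-3 + 6)))*(v + 2) = ((⅕)/3)*(2 + v) = ((⅕)*(⅓))*(2 + v) = (2 + v)/15 = 2/15 + v/15)
Y = -43/21 (Y = -((2/15 + ((⅐)*(-4))/15) + 4)/2 = -((2/15 + (1/15)*(-4/7)) + 4)/2 = -((2/15 - 4/105) + 4)/2 = -(2/21 + 4)/2 = -86/(2*21) = -½*86/21 = -43/21 ≈ -2.0476)
(-33*Y)*M = -33*(-43/21)*38 = (473/7)*38 = 17974/7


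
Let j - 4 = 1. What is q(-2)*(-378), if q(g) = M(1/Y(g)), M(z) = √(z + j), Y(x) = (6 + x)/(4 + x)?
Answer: -189*√22 ≈ -886.49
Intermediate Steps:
j = 5 (j = 4 + 1 = 5)
Y(x) = (6 + x)/(4 + x)
M(z) = √(5 + z) (M(z) = √(z + 5) = √(5 + z))
q(g) = √(5 + (4 + g)/(6 + g)) (q(g) = √(5 + 1/((6 + g)/(4 + g))) = √(5 + (4 + g)/(6 + g)))
q(-2)*(-378) = (√2*√((17 + 3*(-2))/(6 - 2)))*(-378) = (√2*√((17 - 6)/4))*(-378) = (√2*√((¼)*11))*(-378) = (√2*√(11/4))*(-378) = (√2*(√11/2))*(-378) = (√22/2)*(-378) = -189*√22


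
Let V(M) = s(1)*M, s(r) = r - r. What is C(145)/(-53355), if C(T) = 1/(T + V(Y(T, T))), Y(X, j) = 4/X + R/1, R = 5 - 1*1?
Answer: -1/7736475 ≈ -1.2926e-7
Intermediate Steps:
R = 4 (R = 5 - 1 = 4)
Y(X, j) = 4 + 4/X (Y(X, j) = 4/X + 4/1 = 4/X + 4*1 = 4/X + 4 = 4 + 4/X)
s(r) = 0
V(M) = 0 (V(M) = 0*M = 0)
C(T) = 1/T (C(T) = 1/(T + 0) = 1/T)
C(145)/(-53355) = 1/(145*(-53355)) = (1/145)*(-1/53355) = -1/7736475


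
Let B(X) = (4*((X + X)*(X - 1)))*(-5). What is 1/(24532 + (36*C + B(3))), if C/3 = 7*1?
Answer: 1/25048 ≈ 3.9923e-5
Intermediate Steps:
C = 21 (C = 3*(7*1) = 3*7 = 21)
B(X) = -40*X*(-1 + X) (B(X) = (4*((2*X)*(-1 + X)))*(-5) = (4*(2*X*(-1 + X)))*(-5) = (8*X*(-1 + X))*(-5) = -40*X*(-1 + X))
1/(24532 + (36*C + B(3))) = 1/(24532 + (36*21 + 40*3*(1 - 1*3))) = 1/(24532 + (756 + 40*3*(1 - 3))) = 1/(24532 + (756 + 40*3*(-2))) = 1/(24532 + (756 - 240)) = 1/(24532 + 516) = 1/25048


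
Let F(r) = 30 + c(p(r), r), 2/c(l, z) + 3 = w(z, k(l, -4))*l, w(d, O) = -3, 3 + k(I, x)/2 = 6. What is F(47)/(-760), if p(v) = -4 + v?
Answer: -1979/50160 ≈ -0.039454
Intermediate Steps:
k(I, x) = 6 (k(I, x) = -6 + 2*6 = -6 + 12 = 6)
c(l, z) = 2/(-3 - 3*l)
F(r) = 30 + 2/(3*(3 - r)) (F(r) = 30 + 2/(3*(-1 - (-4 + r))) = 30 + 2/(3*(-1 + (4 - r))) = 30 + 2/(3*(3 - r)))
F(47)/(-760) = (2*(136 - 45*47)/(3*(3 - 1*47)))/(-760) = (2*(136 - 2115)/(3*(3 - 47)))*(-1/760) = ((2/3)*(-1979)/(-44))*(-1/760) = ((2/3)*(-1/44)*(-1979))*(-1/760) = (1979/66)*(-1/760) = -1979/50160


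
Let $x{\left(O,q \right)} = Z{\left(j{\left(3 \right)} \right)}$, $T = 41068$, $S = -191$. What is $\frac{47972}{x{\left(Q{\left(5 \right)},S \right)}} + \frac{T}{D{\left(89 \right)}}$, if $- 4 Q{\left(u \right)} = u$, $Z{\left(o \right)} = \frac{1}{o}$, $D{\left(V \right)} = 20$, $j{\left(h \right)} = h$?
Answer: $\frac{729847}{5} \approx 1.4597 \cdot 10^{5}$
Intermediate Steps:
$Q{\left(u \right)} = - \frac{u}{4}$
$x{\left(O,q \right)} = \frac{1}{3}$
$\frac{47972}{x{\left(Q{\left(5 \right)},S \right)}} + \frac{T}{D{\left(89 \right)}} = 47972 \frac{1}{\frac{1}{3}} + \frac{41068}{20} = 47972 \cdot 3 + 41068 \cdot \frac{1}{20} = 143916 + \frac{10267}{5} = \frac{729847}{5}$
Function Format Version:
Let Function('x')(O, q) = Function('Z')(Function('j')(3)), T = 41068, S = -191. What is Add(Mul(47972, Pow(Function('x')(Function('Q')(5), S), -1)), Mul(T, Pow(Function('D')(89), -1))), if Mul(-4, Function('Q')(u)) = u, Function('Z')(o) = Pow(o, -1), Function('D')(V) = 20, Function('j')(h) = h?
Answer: Rational(729847, 5) ≈ 1.4597e+5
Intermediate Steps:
Function('Q')(u) = Mul(Rational(-1, 4), u)
Function('x')(O, q) = Rational(1, 3) (Function('x')(O, q) = Pow(3, -1) = Rational(1, 3))
Add(Mul(47972, Pow(Function('x')(Function('Q')(5), S), -1)), Mul(T, Pow(Function('D')(89), -1))) = Add(Mul(47972, Pow(Rational(1, 3), -1)), Mul(41068, Pow(20, -1))) = Add(Mul(47972, 3), Mul(41068, Rational(1, 20))) = Add(143916, Rational(10267, 5)) = Rational(729847, 5)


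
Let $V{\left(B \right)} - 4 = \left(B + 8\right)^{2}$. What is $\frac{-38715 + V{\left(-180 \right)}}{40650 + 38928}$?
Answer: $- \frac{9127}{79578} \approx -0.11469$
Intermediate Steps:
$V{\left(B \right)} = 4 + \left(8 + B\right)^{2}$ ($V{\left(B \right)} = 4 + \left(B + 8\right)^{2} = 4 + \left(8 + B\right)^{2}$)
$\frac{-38715 + V{\left(-180 \right)}}{40650 + 38928} = \frac{-38715 + \left(4 + \left(8 - 180\right)^{2}\right)}{40650 + 38928} = \frac{-38715 + \left(4 + \left(-172\right)^{2}\right)}{79578} = \left(-38715 + \left(4 + 29584\right)\right) \frac{1}{79578} = \left(-38715 + 29588\right) \frac{1}{79578} = \left(-9127\right) \frac{1}{79578} = - \frac{9127}{79578}$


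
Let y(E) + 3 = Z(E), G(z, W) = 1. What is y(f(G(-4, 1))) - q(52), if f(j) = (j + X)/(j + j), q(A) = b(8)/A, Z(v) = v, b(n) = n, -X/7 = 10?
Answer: -979/26 ≈ -37.654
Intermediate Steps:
X = -70 (X = -7*10 = -70)
q(A) = 8/A
f(j) = (-70 + j)/(2*j) (f(j) = (j - 70)/(j + j) = (-70 + j)/((2*j)) = (-70 + j)*(1/(2*j)) = (-70 + j)/(2*j))
y(E) = -3 + E
y(f(G(-4, 1))) - q(52) = (-3 + (1/2)*(-70 + 1)/1) - 8/52 = (-3 + (1/2)*1*(-69)) - 8/52 = (-3 - 69/2) - 1*2/13 = -75/2 - 2/13 = -979/26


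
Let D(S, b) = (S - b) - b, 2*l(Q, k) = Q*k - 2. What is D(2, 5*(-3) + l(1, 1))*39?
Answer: 1287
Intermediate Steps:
l(Q, k) = -1 + Q*k/2 (l(Q, k) = (Q*k - 2)/2 = (-2 + Q*k)/2 = -1 + Q*k/2)
D(S, b) = S - 2*b
D(2, 5*(-3) + l(1, 1))*39 = (2 - 2*(5*(-3) + (-1 + (½)*1*1)))*39 = (2 - 2*(-15 + (-1 + ½)))*39 = (2 - 2*(-15 - ½))*39 = (2 - 2*(-31/2))*39 = (2 + 31)*39 = 33*39 = 1287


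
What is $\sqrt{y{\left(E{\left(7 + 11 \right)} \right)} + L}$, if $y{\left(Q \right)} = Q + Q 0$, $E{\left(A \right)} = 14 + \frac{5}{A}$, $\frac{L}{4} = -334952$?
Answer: $\frac{i \sqrt{48232574}}{6} \approx 1157.5 i$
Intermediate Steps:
$L = -1339808$ ($L = 4 \left(-334952\right) = -1339808$)
$y{\left(Q \right)} = Q$ ($y{\left(Q \right)} = Q + 0 = Q$)
$\sqrt{y{\left(E{\left(7 + 11 \right)} \right)} + L} = \sqrt{\left(14 + \frac{5}{7 + 11}\right) - 1339808} = \sqrt{\left(14 + \frac{5}{18}\right) - 1339808} = \sqrt{\frac{257}{18} - 1339808} = \sqrt{- \frac{24116287}{18}} = \frac{i \sqrt{48232574}}{6}$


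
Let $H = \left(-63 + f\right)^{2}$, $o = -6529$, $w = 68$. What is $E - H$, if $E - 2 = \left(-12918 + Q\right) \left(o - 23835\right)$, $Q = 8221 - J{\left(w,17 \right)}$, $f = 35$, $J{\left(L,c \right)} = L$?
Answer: $144683678$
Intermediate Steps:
$Q = 8153$ ($Q = 8221 - 68 = 8153$)
$E = 144684462$ ($E = 2 + \left(-12918 + 8153\right) \left(-6529 - 23835\right) = 2 - -144684460 = 2 + 144684460 = 144684462$)
$H = 784$ ($H = \left(-63 + 35\right)^{2} = \left(-28\right)^{2} = 784$)
$E - H = 144684462 - 784 = 144683678$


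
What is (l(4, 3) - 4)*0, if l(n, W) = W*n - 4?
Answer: 0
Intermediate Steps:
l(n, W) = -4 + W*n
(l(4, 3) - 4)*0 = ((-4 + 3*4) - 4)*0 = ((-4 + 12) - 4)*0 = (8 - 4)*0 = 4*0 = 0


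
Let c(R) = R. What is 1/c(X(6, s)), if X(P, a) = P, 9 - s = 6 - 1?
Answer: 1/6 ≈ 0.16667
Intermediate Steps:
s = 4 (s = 9 - (6 - 1) = 9 - 1*5 = 9 - 5 = 4)
1/c(X(6, s)) = 1/6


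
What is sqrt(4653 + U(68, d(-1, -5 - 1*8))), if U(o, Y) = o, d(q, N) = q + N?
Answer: sqrt(4721) ≈ 68.709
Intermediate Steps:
d(q, N) = N + q
sqrt(4653 + U(68, d(-1, -5 - 1*8))) = sqrt(4653 + 68) = sqrt(4721)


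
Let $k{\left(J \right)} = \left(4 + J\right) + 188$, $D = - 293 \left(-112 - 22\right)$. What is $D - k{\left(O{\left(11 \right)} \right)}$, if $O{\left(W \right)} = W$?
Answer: $39059$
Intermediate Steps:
$D = 39262$ ($D = \left(-293\right) \left(-134\right) = 39262$)
$k{\left(J \right)} = 192 + J$
$D - k{\left(O{\left(11 \right)} \right)} = 39262 - \left(192 + 11\right) = 39262 - 203 = 39059$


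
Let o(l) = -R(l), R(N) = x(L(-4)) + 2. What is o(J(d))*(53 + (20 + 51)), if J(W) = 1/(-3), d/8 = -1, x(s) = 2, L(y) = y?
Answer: -496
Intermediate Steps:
d = -8 (d = 8*(-1) = -8)
R(N) = 4 (R(N) = 2 + 2 = 4)
J(W) = -1/3
o(l) = -4 (o(l) = -1*4 = -4)
o(J(d))*(53 + (20 + 51)) = -4*(53 + (20 + 51)) = -4*(53 + 71) = -4*124 = -496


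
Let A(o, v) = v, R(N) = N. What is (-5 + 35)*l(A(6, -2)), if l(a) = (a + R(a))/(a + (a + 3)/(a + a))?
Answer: 160/3 ≈ 53.333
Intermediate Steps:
l(a) = 2*a/(a + (3 + a)/(2*a)) (l(a) = (a + a)/(a + (a + 3)/(a + a)) = (2*a)/(a + (3 + a)/((2*a))) = (2*a)/(a + (3 + a)*(1/(2*a))) = (2*a)/(a + (3 + a)/(2*a)) = 2*a/(a + (3 + a)/(2*a)))
(-5 + 35)*l(A(6, -2)) = (-5 + 35)*(4*(-2)**2/(3 - 2 + 2*(-2)**2)) = 30*(4*4/(3 - 2 + 2*4)) = 30*(4*4/(3 - 2 + 8)) = 30*(4*4/9) = 30*(4*4*(1/9)) = 30*(16/9) = 160/3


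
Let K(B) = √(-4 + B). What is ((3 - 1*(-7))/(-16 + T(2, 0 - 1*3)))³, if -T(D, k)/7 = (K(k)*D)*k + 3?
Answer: 1000*I/(346122*√7 + 1319975*I) ≈ 0.00051143 + 0.00035481*I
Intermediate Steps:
T(D, k) = -21 - 7*D*k*√(-4 + k) (T(D, k) = -7*((√(-4 + k)*D)*k + 3) = -7*((D*√(-4 + k))*k + 3) = -7*(D*k*√(-4 + k) + 3) = -7*(3 + D*k*√(-4 + k)) = -21 - 7*D*k*√(-4 + k))
((3 - 1*(-7))/(-16 + T(2, 0 - 1*3)))³ = ((3 - 1*(-7))/(-16 + (-21 - 7*2*(0 - 1*3)*√(-4 + (0 - 1*3)))))³ = ((3 + 7)/(-16 + (-21 - 7*2*(0 - 3)*√(-4 + (0 - 3)))))³ = (10/(-16 + (-21 - 7*2*(-3)*√(-4 - 3))))³ = (10/(-16 + (-21 - 7*2*(-3)*√(-7))))³ = (10/(-16 + (-21 - 7*2*(-3)*I*√7)))³ = (10/(-16 + (-21 + 42*I*√7)))³ = (10/(-37 + 42*I*√7))³ = 1000/(-37 + 42*I*√7)³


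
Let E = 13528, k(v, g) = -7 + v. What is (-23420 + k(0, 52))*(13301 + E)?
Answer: -628522983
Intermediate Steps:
(-23420 + k(0, 52))*(13301 + E) = (-23420 + (-7 + 0))*(13301 + 13528) = (-23420 - 7)*26829 = -23427*26829 = -628522983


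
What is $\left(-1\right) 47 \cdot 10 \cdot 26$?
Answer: $-12220$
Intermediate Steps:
$\left(-1\right) 47 \cdot 10 \cdot 26 = \left(-47\right) 10 \cdot 26 = \left(-470\right) 26 = -12220$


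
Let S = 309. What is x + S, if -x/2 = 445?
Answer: -581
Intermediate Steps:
x = -890 (x = -2*445 = -890)
x + S = -890 + 309 = -581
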